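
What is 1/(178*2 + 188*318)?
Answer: 1/60140 ≈ 1.6628e-5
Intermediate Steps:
1/(178*2 + 188*318) = 1/(356 + 59784) = 1/60140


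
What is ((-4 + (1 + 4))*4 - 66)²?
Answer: 3844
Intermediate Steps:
((-4 + (1 + 4))*4 - 66)² = ((-4 + 5)*4 - 66)² = (1*4 - 66)² = (4 - 66)² = (-62)² = 3844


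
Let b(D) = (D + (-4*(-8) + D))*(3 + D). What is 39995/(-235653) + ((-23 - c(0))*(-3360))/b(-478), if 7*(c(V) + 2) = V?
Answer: -200461/22387035 ≈ -0.0089543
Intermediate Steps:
c(V) = -2 + V/7
b(D) = (3 + D)*(32 + 2*D) (b(D) = (D + (32 + D))*(3 + D) = (32 + 2*D)*(3 + D) = (3 + D)*(32 + 2*D))
39995/(-235653) + ((-23 - c(0))*(-3360))/b(-478) = 39995/(-235653) + ((-23 - (-2 + (⅐)*0))*(-3360))/(96 + 2*(-478)² + 38*(-478)) = 39995*(-1/235653) + ((-23 - (-2 + 0))*(-3360))/(96 + 2*228484 - 18164) = -39995/235653 + ((-23 - 1*(-2))*(-3360))/(96 + 456968 - 18164) = -39995/235653 + ((-23 + 2)*(-3360))/438900 = -39995/235653 - 21*(-3360)*(1/438900) = -39995/235653 + 70560*(1/438900) = -39995/235653 + 168/1045 = -200461/22387035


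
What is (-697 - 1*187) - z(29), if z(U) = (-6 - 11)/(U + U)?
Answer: -51255/58 ≈ -883.71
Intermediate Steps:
z(U) = -17/(2*U) (z(U) = -17*1/(2*U) = -17/(2*U))
(-697 - 1*187) - z(29) = (-697 - 1*187) - (-17)/(2*29) = (-697 - 187) - (-17)/(2*29) = -884 - 1*(-17/58) = -884 + 17/58 = -51255/58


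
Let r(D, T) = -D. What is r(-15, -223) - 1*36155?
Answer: -36140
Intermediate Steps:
r(-15, -223) - 1*36155 = -1*(-15) - 1*36155 = 15 - 36155 = -36140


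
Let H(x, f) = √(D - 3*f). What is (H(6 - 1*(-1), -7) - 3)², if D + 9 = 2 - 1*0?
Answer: (3 - √14)² ≈ 0.55006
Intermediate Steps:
D = -7 (D = -9 + (2 - 1*0) = -9 + (2 + 0) = -9 + 2 = -7)
H(x, f) = √(-7 - 3*f)
(H(6 - 1*(-1), -7) - 3)² = (√(-7 - 3*(-7)) - 3)² = (√(-7 + 21) - 3)² = (√14 - 3)² = (-3 + √14)²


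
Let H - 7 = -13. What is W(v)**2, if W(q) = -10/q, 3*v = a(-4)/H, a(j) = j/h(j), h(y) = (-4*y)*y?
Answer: 8294400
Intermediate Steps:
H = -6 (H = 7 - 13 = -6)
h(y) = -4*y**2
a(j) = -1/(4*j) (a(j) = j/((-4*j**2)) = j*(-1/(4*j**2)) = -1/(4*j))
v = -1/288 (v = (-1/4/(-4)/(-6))/3 = (-1/4*(-1/4)*(-1/6))/3 = ((1/16)*(-1/6))/3 = (1/3)*(-1/96) = -1/288 ≈ -0.0034722)
W(v)**2 = (-10/(-1/288))**2 = (-10*(-288))**2 = 2880**2 = 8294400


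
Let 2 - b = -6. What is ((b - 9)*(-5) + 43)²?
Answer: 2304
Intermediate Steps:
b = 8 (b = 2 - 1*(-6) = 2 + 6 = 8)
((b - 9)*(-5) + 43)² = ((8 - 9)*(-5) + 43)² = (-1*(-5) + 43)² = (5 + 43)² = 48² = 2304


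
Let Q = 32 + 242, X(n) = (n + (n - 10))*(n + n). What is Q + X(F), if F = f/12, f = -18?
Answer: 313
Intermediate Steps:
F = -3/2 (F = -18/12 = -18*1/12 = -3/2 ≈ -1.5000)
X(n) = 2*n*(-10 + 2*n) (X(n) = (n + (-10 + n))*(2*n) = (-10 + 2*n)*(2*n) = 2*n*(-10 + 2*n))
Q = 274
Q + X(F) = 274 + 4*(-3/2)*(-5 - 3/2) = 274 + 4*(-3/2)*(-13/2) = 274 + 39 = 313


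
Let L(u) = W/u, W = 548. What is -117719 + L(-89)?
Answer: -10477539/89 ≈ -1.1773e+5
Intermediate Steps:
L(u) = 548/u
-117719 + L(-89) = -117719 + 548/(-89) = -117719 + 548*(-1/89) = -117719 - 548/89 = -10477539/89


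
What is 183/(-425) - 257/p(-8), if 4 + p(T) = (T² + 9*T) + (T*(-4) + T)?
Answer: -111421/5100 ≈ -21.847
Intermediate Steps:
p(T) = -4 + T² + 6*T (p(T) = -4 + ((T² + 9*T) + (T*(-4) + T)) = -4 + ((T² + 9*T) + (-4*T + T)) = -4 + ((T² + 9*T) - 3*T) = -4 + (T² + 6*T) = -4 + T² + 6*T)
183/(-425) - 257/p(-8) = 183/(-425) - 257/(-4 + (-8)² + 6*(-8)) = 183*(-1/425) - 257/(-4 + 64 - 48) = -183/425 - 257/12 = -111421/5100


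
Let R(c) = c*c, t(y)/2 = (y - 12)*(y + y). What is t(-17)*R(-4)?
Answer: 31552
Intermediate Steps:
t(y) = 4*y*(-12 + y) (t(y) = 2*((y - 12)*(y + y)) = 2*((-12 + y)*(2*y)) = 2*(2*y*(-12 + y)) = 4*y*(-12 + y))
R(c) = c²
t(-17)*R(-4) = (4*(-17)*(-12 - 17))*(-4)² = (4*(-17)*(-29))*16 = 1972*16 = 31552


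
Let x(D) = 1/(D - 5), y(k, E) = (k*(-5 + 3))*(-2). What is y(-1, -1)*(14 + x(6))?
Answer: -60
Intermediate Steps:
y(k, E) = 4*k (y(k, E) = (k*(-2))*(-2) = -2*k*(-2) = 4*k)
x(D) = 1/(-5 + D)
y(-1, -1)*(14 + x(6)) = (4*(-1))*(14 + 1/(-5 + 6)) = -4*(14 + 1/1) = -4*(14 + 1) = -4*15 = -60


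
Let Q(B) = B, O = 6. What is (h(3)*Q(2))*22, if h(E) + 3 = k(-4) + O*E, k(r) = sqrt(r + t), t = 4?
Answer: 660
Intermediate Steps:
k(r) = sqrt(4 + r) (k(r) = sqrt(r + 4) = sqrt(4 + r))
h(E) = -3 + 6*E (h(E) = -3 + (sqrt(4 - 4) + 6*E) = -3 + (sqrt(0) + 6*E) = -3 + (0 + 6*E) = -3 + 6*E)
(h(3)*Q(2))*22 = ((-3 + 6*3)*2)*22 = ((-3 + 18)*2)*22 = (15*2)*22 = 30*22 = 660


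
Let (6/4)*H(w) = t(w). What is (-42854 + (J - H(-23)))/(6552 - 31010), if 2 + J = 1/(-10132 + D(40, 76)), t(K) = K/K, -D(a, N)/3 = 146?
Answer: 1358984903/775563180 ≈ 1.7523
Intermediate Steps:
D(a, N) = -438 (D(a, N) = -3*146 = -438)
t(K) = 1
J = -21141/10570 (J = -2 + 1/(-10132 - 438) = -2 + 1/(-10570) = -2 - 1/10570 = -21141/10570 ≈ -2.0001)
H(w) = ⅔ (H(w) = (⅔)*1 = ⅔)
(-42854 + (J - H(-23)))/(6552 - 31010) = (-42854 + (-21141/10570 - 1*⅔))/(6552 - 31010) = (-42854 + (-21141/10570 - ⅔))/(-24458) = (-42854 - 84563/31710)*(-1/24458) = -1358984903/31710*(-1/24458) = 1358984903/775563180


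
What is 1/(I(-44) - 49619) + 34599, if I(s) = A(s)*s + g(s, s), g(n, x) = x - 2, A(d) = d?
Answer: 1651375670/47729 ≈ 34599.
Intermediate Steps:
g(n, x) = -2 + x
I(s) = -2 + s + s² (I(s) = s*s + (-2 + s) = s² + (-2 + s) = -2 + s + s²)
1/(I(-44) - 49619) + 34599 = 1/((-2 - 44 + (-44)²) - 49619) + 34599 = 1/((-2 - 44 + 1936) - 49619) + 34599 = 1/(1890 - 49619) + 34599 = 1/(-47729) + 34599 = -1/47729 + 34599 = 1651375670/47729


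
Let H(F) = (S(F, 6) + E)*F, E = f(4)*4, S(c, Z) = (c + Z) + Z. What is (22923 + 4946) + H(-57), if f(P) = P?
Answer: 29522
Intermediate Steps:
S(c, Z) = c + 2*Z (S(c, Z) = (Z + c) + Z = c + 2*Z)
E = 16 (E = 4*4 = 16)
H(F) = F*(28 + F) (H(F) = ((F + 2*6) + 16)*F = ((F + 12) + 16)*F = ((12 + F) + 16)*F = (28 + F)*F = F*(28 + F))
(22923 + 4946) + H(-57) = (22923 + 4946) - 57*(28 - 57) = 27869 - 57*(-29) = 27869 + 1653 = 29522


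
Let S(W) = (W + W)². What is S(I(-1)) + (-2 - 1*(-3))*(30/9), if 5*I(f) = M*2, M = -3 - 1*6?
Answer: 4138/75 ≈ 55.173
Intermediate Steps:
M = -9 (M = -3 - 6 = -9)
I(f) = -18/5 (I(f) = (-9*2)/5 = (⅕)*(-18) = -18/5)
S(W) = 4*W² (S(W) = (2*W)² = 4*W²)
S(I(-1)) + (-2 - 1*(-3))*(30/9) = 4*(-18/5)² + (-2 - 1*(-3))*(30/9) = 4*(324/25) + (-2 + 3)*(30*(⅑)) = 1296/25 + 1*(10/3) = 1296/25 + 10/3 = 4138/75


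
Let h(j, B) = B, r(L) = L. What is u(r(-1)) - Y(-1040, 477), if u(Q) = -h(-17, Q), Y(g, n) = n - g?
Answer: -1516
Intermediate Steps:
u(Q) = -Q
u(r(-1)) - Y(-1040, 477) = -1*(-1) - (477 - 1*(-1040)) = 1 - (477 + 1040) = 1 - 1*1517 = 1 - 1517 = -1516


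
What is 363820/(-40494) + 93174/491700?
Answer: -14593108837/1659241650 ≈ -8.7950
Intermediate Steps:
363820/(-40494) + 93174/491700 = 363820*(-1/40494) + 93174*(1/491700) = -181910/20247 + 15529/81950 = -14593108837/1659241650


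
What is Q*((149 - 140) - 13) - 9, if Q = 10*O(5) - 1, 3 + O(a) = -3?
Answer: 235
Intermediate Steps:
O(a) = -6 (O(a) = -3 - 3 = -6)
Q = -61 (Q = 10*(-6) - 1 = -60 - 1 = -61)
Q*((149 - 140) - 13) - 9 = -61*((149 - 140) - 13) - 9 = -61*(9 - 13) - 9 = -61*(-4) - 9 = 244 - 9 = 235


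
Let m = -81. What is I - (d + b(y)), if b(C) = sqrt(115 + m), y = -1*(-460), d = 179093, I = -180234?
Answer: -359327 - sqrt(34) ≈ -3.5933e+5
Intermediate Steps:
y = 460
b(C) = sqrt(34) (b(C) = sqrt(115 - 81) = sqrt(34))
I - (d + b(y)) = -180234 - (179093 + sqrt(34)) = -180234 + (-179093 - sqrt(34)) = -359327 - sqrt(34)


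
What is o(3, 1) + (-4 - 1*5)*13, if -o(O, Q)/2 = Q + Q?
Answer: -121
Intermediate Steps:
o(O, Q) = -4*Q (o(O, Q) = -2*(Q + Q) = -4*Q)
o(3, 1) + (-4 - 1*5)*13 = -4*1 + (-4 - 1*5)*13 = -4 + (-4 - 5)*13 = -4 - 9*13 = -4 - 117 = -121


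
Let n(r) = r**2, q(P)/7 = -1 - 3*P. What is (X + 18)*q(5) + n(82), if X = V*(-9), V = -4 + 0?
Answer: 676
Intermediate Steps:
V = -4
q(P) = -7 - 21*P (q(P) = 7*(-1 - 3*P) = -7 - 21*P)
X = 36 (X = -4*(-9) = 36)
(X + 18)*q(5) + n(82) = (36 + 18)*(-7 - 21*5) + 82**2 = 54*(-7 - 105) + 6724 = 54*(-112) + 6724 = -6048 + 6724 = 676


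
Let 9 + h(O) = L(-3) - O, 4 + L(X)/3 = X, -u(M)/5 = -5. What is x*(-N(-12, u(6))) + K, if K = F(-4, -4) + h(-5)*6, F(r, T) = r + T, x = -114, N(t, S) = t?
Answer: -1526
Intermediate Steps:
u(M) = 25 (u(M) = -5*(-5) = 25)
L(X) = -12 + 3*X
h(O) = -30 - O (h(O) = -9 + ((-12 + 3*(-3)) - O) = -9 + ((-12 - 9) - O) = -9 + (-21 - O) = -30 - O)
F(r, T) = T + r
K = -158 (K = (-4 - 4) + (-30 - 1*(-5))*6 = -8 + (-30 + 5)*6 = -8 - 25*6 = -8 - 150 = -158)
x*(-N(-12, u(6))) + K = -(-114)*(-12) - 158 = -114*12 - 158 = -1368 - 158 = -1526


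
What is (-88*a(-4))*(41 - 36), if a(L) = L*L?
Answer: -7040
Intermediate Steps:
a(L) = L²
(-88*a(-4))*(41 - 36) = (-88*(-4)²)*(41 - 36) = -88*16*5 = -1408*5 = -7040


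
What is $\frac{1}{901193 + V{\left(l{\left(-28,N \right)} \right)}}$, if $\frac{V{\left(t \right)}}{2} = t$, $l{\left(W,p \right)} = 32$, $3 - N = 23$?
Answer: $\frac{1}{901257} \approx 1.1096 \cdot 10^{-6}$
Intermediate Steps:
$N = -20$ ($N = 3 - 23 = -20$)
$V{\left(t \right)} = 2 t$
$\frac{1}{901193 + V{\left(l{\left(-28,N \right)} \right)}} = \frac{1}{901193 + 2 \cdot 32} = \frac{1}{901193 + 64} = \frac{1}{901257}$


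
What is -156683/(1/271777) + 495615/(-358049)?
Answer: -412074100995202/9677 ≈ -4.2583e+10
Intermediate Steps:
-156683/(1/271777) + 495615/(-358049) = -156683/1/271777 + 495615*(-1/358049) = -156683*271777 - 13395/9677 = -42582835691 - 13395/9677 = -412074100995202/9677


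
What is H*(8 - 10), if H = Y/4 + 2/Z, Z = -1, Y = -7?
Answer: 15/2 ≈ 7.5000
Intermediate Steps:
H = -15/4 (H = -7/4 + 2/(-1) = -7*¼ + 2*(-1) = -7/4 - 2 = -15/4 ≈ -3.7500)
H*(8 - 10) = -15*(8 - 10)/4 = -15/4*(-2) = 15/2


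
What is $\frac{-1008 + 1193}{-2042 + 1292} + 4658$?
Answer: $\frac{698663}{150} \approx 4657.8$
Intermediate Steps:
$\frac{-1008 + 1193}{-2042 + 1292} + 4658 = \frac{185}{-750} + 4658 = 185 \left(- \frac{1}{750}\right) + 4658 = - \frac{37}{150} + 4658 = \frac{698663}{150}$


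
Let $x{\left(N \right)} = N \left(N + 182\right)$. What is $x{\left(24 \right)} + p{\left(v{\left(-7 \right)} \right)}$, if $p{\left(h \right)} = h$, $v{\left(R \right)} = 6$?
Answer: $4950$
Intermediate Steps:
$x{\left(N \right)} = N \left(182 + N\right)$
$x{\left(24 \right)} + p{\left(v{\left(-7 \right)} \right)} = 24 \left(182 + 24\right) + 6 = 24 \cdot 206 + 6 = 4944 + 6 = 4950$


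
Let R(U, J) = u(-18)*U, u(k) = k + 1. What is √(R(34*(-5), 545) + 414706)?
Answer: 2*√104399 ≈ 646.22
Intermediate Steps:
u(k) = 1 + k
R(U, J) = -17*U (R(U, J) = (1 - 18)*U = -17*U)
√(R(34*(-5), 545) + 414706) = √(-578*(-5) + 414706) = √(-17*(-170) + 414706) = √(2890 + 414706) = √417596 = 2*√104399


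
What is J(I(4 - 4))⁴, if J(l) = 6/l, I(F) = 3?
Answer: 16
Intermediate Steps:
J(I(4 - 4))⁴ = (6/3)⁴ = (6*(⅓))⁴ = 2⁴ = 16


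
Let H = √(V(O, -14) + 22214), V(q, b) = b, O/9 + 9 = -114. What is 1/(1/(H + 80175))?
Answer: 80175 + 10*√222 ≈ 80324.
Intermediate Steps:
O = -1107 (O = -81 + 9*(-114) = -81 - 1026 = -1107)
H = 10*√222 (H = √(-14 + 22214) = √22200 = 10*√222 ≈ 149.00)
1/(1/(H + 80175)) = 1/(1/(10*√222 + 80175)) = 1/(1/(80175 + 10*√222)) = 80175 + 10*√222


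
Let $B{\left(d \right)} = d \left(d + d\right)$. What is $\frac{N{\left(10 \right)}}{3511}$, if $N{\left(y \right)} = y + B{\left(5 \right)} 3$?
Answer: $\frac{160}{3511} \approx 0.045571$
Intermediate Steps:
$B{\left(d \right)} = 2 d^{2}$ ($B{\left(d \right)} = d 2 d = 2 d^{2}$)
$N{\left(y \right)} = 150 + y$ ($N{\left(y \right)} = y + 2 \cdot 5^{2} \cdot 3 = y + 2 \cdot 25 \cdot 3 = y + 50 \cdot 3 = y + 150 = 150 + y$)
$\frac{N{\left(10 \right)}}{3511} = \frac{150 + 10}{3511} = 160 \cdot \frac{1}{3511} = \frac{160}{3511}$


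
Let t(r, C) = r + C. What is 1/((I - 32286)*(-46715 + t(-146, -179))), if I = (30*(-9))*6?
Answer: 1/1594938240 ≈ 6.2698e-10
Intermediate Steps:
t(r, C) = C + r
I = -1620 (I = -270*6 = -1620)
1/((I - 32286)*(-46715 + t(-146, -179))) = 1/((-1620 - 32286)*(-46715 + (-179 - 146))) = 1/(-33906*(-46715 - 325)) = 1/(-33906*(-47040)) = 1/1594938240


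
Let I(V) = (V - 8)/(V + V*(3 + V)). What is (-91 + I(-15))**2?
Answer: 226141444/27225 ≈ 8306.4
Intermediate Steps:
I(V) = (-8 + V)/(V + V*(3 + V))
(-91 + I(-15))**2 = (-91 + (-8 - 15)/((-15)*(4 - 15)))**2 = (-91 - 1/15*(-23)/(-11))**2 = (-91 - 1/15*(-1/11)*(-23))**2 = (-91 - 23/165)**2 = (-15038/165)**2 = 226141444/27225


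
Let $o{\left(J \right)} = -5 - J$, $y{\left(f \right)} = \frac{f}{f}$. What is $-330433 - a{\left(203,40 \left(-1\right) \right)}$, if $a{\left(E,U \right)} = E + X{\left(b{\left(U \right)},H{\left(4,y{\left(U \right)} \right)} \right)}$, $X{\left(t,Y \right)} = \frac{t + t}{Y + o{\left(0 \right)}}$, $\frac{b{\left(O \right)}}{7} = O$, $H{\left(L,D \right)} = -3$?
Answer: $-330706$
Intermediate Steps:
$y{\left(f \right)} = 1$
$b{\left(O \right)} = 7 O$
$X{\left(t,Y \right)} = \frac{2 t}{-5 + Y}$ ($X{\left(t,Y \right)} = \frac{t + t}{Y - 5} = \frac{2 t}{Y + \left(-5 + 0\right)} = \frac{2 t}{Y - 5} = \frac{2 t}{-5 + Y}$)
$a{\left(E,U \right)} = E - \frac{7 U}{4}$ ($a{\left(E,U \right)} = E + \frac{2 \cdot 7 U}{-5 - 3} = E + \frac{2 \cdot 7 U}{-8} = E + 2 \cdot 7 U \left(- \frac{1}{8}\right) = E - \frac{7 U}{4}$)
$-330433 - a{\left(203,40 \left(-1\right) \right)} = -330433 - \left(203 - \frac{7 \cdot 40 \left(-1\right)}{4}\right) = -330433 - \left(203 - -70\right) = -330433 - \left(203 + 70\right) = -330433 - 273 = -330706$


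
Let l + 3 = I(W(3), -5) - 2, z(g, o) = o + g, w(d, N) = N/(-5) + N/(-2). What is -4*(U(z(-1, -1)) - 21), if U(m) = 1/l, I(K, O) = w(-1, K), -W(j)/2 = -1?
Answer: 677/8 ≈ 84.625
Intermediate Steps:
W(j) = 2 (W(j) = -2*(-1) = 2)
w(d, N) = -7*N/10 (w(d, N) = N*(-1/5) + N*(-1/2) = -N/5 - N/2 = -7*N/10)
I(K, O) = -7*K/10
z(g, o) = g + o
l = -32/5 (l = -3 + (-7/10*2 - 2) = -3 + (-7/5 - 2) = -3 - 17/5 = -32/5 ≈ -6.4000)
U(m) = -5/32 (U(m) = 1/(-32/5) = -5/32)
-4*(U(z(-1, -1)) - 21) = -4*(-5/32 - 21) = -4*(-677/32) = 677/8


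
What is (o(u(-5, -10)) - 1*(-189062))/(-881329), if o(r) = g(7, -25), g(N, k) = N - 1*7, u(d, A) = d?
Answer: -189062/881329 ≈ -0.21452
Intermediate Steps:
g(N, k) = -7 + N (g(N, k) = N - 7 = -7 + N)
o(r) = 0 (o(r) = -7 + 7 = 0)
(o(u(-5, -10)) - 1*(-189062))/(-881329) = (0 - 1*(-189062))/(-881329) = (0 + 189062)*(-1/881329) = 189062*(-1/881329) = -189062/881329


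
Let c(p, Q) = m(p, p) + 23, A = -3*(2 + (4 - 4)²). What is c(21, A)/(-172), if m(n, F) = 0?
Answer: -23/172 ≈ -0.13372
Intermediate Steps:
A = -6 (A = -3*(2 + 0²) = -3*(2 + 0) = -3*2 = -6)
c(p, Q) = 23 (c(p, Q) = 0 + 23 = 23)
c(21, A)/(-172) = 23/(-172) = 23*(-1/172) = -23/172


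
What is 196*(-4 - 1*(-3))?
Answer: -196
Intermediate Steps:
196*(-4 - 1*(-3)) = 196*(-4 + 3) = 196*(-1) = -196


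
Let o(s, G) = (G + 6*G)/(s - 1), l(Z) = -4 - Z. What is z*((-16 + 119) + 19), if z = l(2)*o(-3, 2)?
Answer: 2562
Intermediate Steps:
o(s, G) = 7*G/(-1 + s) (o(s, G) = (7*G)/(-1 + s) = 7*G/(-1 + s))
z = 21 (z = (-4 - 1*2)*(7*2/(-1 - 3)) = (-4 - 2)*(7*2/(-4)) = -42*2*(-1)/4 = -6*(-7/2) = 21)
z*((-16 + 119) + 19) = 21*((-16 + 119) + 19) = 21*(103 + 19) = 21*122 = 2562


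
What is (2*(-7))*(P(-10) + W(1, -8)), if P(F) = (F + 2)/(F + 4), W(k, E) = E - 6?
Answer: 532/3 ≈ 177.33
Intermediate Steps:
W(k, E) = -6 + E
P(F) = (2 + F)/(4 + F)
(2*(-7))*(P(-10) + W(1, -8)) = (2*(-7))*((2 - 10)/(4 - 10) + (-6 - 8)) = -14*(-8/(-6) - 14) = -14*(-1/6*(-8) - 14) = -14*(4/3 - 14) = -14*(-38/3) = 532/3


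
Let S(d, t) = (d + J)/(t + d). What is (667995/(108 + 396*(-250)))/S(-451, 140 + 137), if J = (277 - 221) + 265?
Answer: -1291457/142844 ≈ -9.0410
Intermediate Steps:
J = 321 (J = 56 + 265 = 321)
S(d, t) = (321 + d)/(d + t) (S(d, t) = (d + 321)/(t + d) = (321 + d)/(d + t))
(667995/(108 + 396*(-250)))/S(-451, 140 + 137) = (667995/(108 + 396*(-250)))/(((321 - 451)/(-451 + (140 + 137)))) = (667995/(108 - 99000))/((-130/(-451 + 277))) = (667995/(-98892))/((-130/(-174))) = (667995*(-1/98892))/((-1/174*(-130))) = -222665/(32964*65/87) = -222665/32964*87/65 = -1291457/142844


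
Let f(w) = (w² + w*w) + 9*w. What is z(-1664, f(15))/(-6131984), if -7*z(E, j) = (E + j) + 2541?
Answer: 731/21461944 ≈ 3.4060e-5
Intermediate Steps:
f(w) = 2*w² + 9*w (f(w) = (w² + w²) + 9*w = 2*w² + 9*w)
z(E, j) = -363 - E/7 - j/7 (z(E, j) = -((E + j) + 2541)/7 = -(2541 + E + j)/7 = -363 - E/7 - j/7)
z(-1664, f(15))/(-6131984) = (-363 - ⅐*(-1664) - 15*(9 + 2*15)/7)/(-6131984) = (-363 + 1664/7 - 15*(9 + 30)/7)*(-1/6131984) = (-363 + 1664/7 - 15*39/7)*(-1/6131984) = (-363 + 1664/7 - ⅐*585)*(-1/6131984) = (-363 + 1664/7 - 585/7)*(-1/6131984) = -1462/7*(-1/6131984) = 731/21461944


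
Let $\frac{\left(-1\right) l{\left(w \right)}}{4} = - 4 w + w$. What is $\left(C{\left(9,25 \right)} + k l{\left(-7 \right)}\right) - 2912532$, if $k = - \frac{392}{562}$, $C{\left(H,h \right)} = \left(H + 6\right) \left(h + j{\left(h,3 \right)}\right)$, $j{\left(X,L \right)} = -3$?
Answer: $- \frac{818312298}{281} \approx -2.9121 \cdot 10^{6}$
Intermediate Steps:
$C{\left(H,h \right)} = \left(-3 + h\right) \left(6 + H\right)$ ($C{\left(H,h \right)} = \left(H + 6\right) \left(h - 3\right) = \left(6 + H\right) \left(-3 + h\right) = \left(-3 + h\right) \left(6 + H\right)$)
$k = - \frac{196}{281}$ ($k = \left(-392\right) \frac{1}{562} = - \frac{196}{281} \approx -0.69751$)
$l{\left(w \right)} = 12 w$ ($l{\left(w \right)} = - 4 \left(- 4 w + w\right) = - 4 \left(- 3 w\right) = 12 w$)
$\left(C{\left(9,25 \right)} + k l{\left(-7 \right)}\right) - 2912532 = \left(\left(-18 - 27 + 6 \cdot 25 + 9 \cdot 25\right) - \frac{196 \cdot 12 \left(-7\right)}{281}\right) - 2912532 = \left(\left(-18 - 27 + 150 + 225\right) - - \frac{16464}{281}\right) - 2912532 = \left(330 + \frac{16464}{281}\right) - 2912532 = \frac{109194}{281} - 2912532 = - \frac{818312298}{281}$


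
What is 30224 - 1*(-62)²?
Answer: 26380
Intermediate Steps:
30224 - 1*(-62)² = 30224 - 1*3844 = 30224 - 3844 = 26380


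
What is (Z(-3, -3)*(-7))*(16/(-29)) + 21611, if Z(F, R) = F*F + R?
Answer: 627391/29 ≈ 21634.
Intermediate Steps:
Z(F, R) = R + F² (Z(F, R) = F² + R = R + F²)
(Z(-3, -3)*(-7))*(16/(-29)) + 21611 = ((-3 + (-3)²)*(-7))*(16/(-29)) + 21611 = ((-3 + 9)*(-7))*(16*(-1/29)) + 21611 = (6*(-7))*(-16/29) + 21611 = -42*(-16/29) + 21611 = 672/29 + 21611 = 627391/29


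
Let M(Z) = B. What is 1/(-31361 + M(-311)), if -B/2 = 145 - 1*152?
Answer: -1/31347 ≈ -3.1901e-5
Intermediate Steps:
B = 14 (B = -2*(145 - 1*152) = -2*(145 - 152) = -2*(-7) = 14)
M(Z) = 14
1/(-31361 + M(-311)) = 1/(-31361 + 14) = 1/(-31347) = -1/31347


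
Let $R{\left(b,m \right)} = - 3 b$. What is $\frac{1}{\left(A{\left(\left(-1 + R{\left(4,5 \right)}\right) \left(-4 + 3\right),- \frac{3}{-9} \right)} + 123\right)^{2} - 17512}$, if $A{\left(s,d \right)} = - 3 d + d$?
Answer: $- \frac{9}{22919} \approx -0.00039269$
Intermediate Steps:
$A{\left(s,d \right)} = - 2 d$
$\frac{1}{\left(A{\left(\left(-1 + R{\left(4,5 \right)}\right) \left(-4 + 3\right),- \frac{3}{-9} \right)} + 123\right)^{2} - 17512} = \frac{1}{\left(- 2 \left(- \frac{3}{-9}\right) + 123\right)^{2} - 17512} = \frac{1}{\left(- 2 \left(\left(-3\right) \left(- \frac{1}{9}\right)\right) + 123\right)^{2} - 17512} = \frac{1}{\left(\left(-2\right) \frac{1}{3} + 123\right)^{2} - 17512} = \frac{1}{\left(- \frac{2}{3} + 123\right)^{2} - 17512} = \frac{1}{\left(\frac{367}{3}\right)^{2} - 17512} = \frac{1}{\frac{134689}{9} - 17512} = \frac{1}{- \frac{22919}{9}} = - \frac{9}{22919}$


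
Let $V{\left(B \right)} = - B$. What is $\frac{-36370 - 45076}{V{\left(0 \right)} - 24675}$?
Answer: $\frac{81446}{24675} \approx 3.3008$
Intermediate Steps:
$\frac{-36370 - 45076}{V{\left(0 \right)} - 24675} = \frac{-36370 - 45076}{\left(-1\right) 0 - 24675} = - \frac{81446}{0 - 24675} = - \frac{81446}{-24675} = \left(-81446\right) \left(- \frac{1}{24675}\right) = \frac{81446}{24675}$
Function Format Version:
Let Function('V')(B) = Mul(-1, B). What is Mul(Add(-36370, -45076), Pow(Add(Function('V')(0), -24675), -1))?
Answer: Rational(81446, 24675) ≈ 3.3008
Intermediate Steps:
Mul(Add(-36370, -45076), Pow(Add(Function('V')(0), -24675), -1)) = Mul(Add(-36370, -45076), Pow(Add(Mul(-1, 0), -24675), -1)) = Mul(-81446, Pow(Add(0, -24675), -1)) = Mul(-81446, Pow(-24675, -1)) = Mul(-81446, Rational(-1, 24675)) = Rational(81446, 24675)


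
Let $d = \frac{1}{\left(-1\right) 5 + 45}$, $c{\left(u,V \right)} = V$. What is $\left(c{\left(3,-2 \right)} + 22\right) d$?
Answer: $\frac{1}{2} \approx 0.5$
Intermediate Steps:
$d = \frac{1}{40}$ ($d = \frac{1}{-5 + 45} = \frac{1}{40} \approx 0.025$)
$\left(c{\left(3,-2 \right)} + 22\right) d = \left(-2 + 22\right) \frac{1}{40} = 20 \cdot \frac{1}{40} = \frac{1}{2}$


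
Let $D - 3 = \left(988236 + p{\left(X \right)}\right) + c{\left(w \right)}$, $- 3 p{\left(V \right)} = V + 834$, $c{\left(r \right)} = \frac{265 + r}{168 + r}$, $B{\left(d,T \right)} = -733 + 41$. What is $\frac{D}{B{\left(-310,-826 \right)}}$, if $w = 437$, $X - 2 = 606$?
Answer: $- \frac{1792783481}{1255980} \approx -1427.4$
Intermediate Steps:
$X = 608$ ($X = 2 + 606 = 608$)
$B{\left(d,T \right)} = -692$
$c{\left(r \right)} = \frac{265 + r}{168 + r}$
$p{\left(V \right)} = -278 - \frac{V}{3}$ ($p{\left(V \right)} = - \frac{V + 834}{3} = - \frac{834 + V}{3} = -278 - \frac{V}{3}$)
$D = \frac{1792783481}{1815}$ ($D = 3 + \left(\left(988236 - \frac{1442}{3}\right) + \frac{265 + 437}{168 + 437}\right) = 3 + \left(\left(988236 - \frac{1442}{3}\right) + \frac{1}{605} \cdot 702\right) = 3 + \left(\frac{2963266}{3} + \frac{702}{605}\right) = 3 + \frac{1792778036}{1815} = \frac{1792783481}{1815} \approx 9.8776 \cdot 10^{5}$)
$\frac{D}{B{\left(-310,-826 \right)}} = \frac{1792783481}{1815 \left(-692\right)} = \frac{1792783481}{1815} \left(- \frac{1}{692}\right) = - \frac{1792783481}{1255980}$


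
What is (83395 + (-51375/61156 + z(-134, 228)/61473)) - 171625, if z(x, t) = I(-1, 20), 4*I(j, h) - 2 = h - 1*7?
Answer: -27641566260940/313286899 ≈ -88231.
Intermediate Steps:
I(j, h) = -5/4 + h/4 (I(j, h) = ½ + (h - 1*7)/4 = ½ + (h - 7)/4 = ½ + (-7 + h)/4 = ½ + (-7/4 + h/4) = -5/4 + h/4)
z(x, t) = 15/4 (z(x, t) = -5/4 + (¼)*20 = -5/4 + 5 = 15/4)
(83395 + (-51375/61156 + z(-134, 228)/61473)) - 171625 = (83395 + (-51375/61156 + (15/4)/61473)) - 171625 = (83395 + (-51375*1/61156 + (15/4)*(1/61473))) - 171625 = (83395 + (-51375/61156 + 5/81964)) - 171625 = (83395 - 263162170/313286899) - 171625 = 26126297779935/313286899 - 171625 = -27641566260940/313286899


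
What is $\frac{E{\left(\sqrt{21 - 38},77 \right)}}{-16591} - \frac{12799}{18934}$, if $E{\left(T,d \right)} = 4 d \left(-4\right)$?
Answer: $- \frac{189021521}{314133994} \approx -0.60172$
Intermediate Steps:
$E{\left(T,d \right)} = - 16 d$
$\frac{E{\left(\sqrt{21 - 38},77 \right)}}{-16591} - \frac{12799}{18934} = \frac{\left(-16\right) 77}{-16591} - \frac{12799}{18934} = \left(-1232\right) \left(- \frac{1}{16591}\right) - \frac{12799}{18934} = \frac{1232}{16591} - \frac{12799}{18934} = - \frac{189021521}{314133994}$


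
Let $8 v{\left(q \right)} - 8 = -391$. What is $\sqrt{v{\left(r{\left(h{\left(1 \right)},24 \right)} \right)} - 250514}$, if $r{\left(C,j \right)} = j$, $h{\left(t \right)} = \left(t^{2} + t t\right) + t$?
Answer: $\frac{i \sqrt{4008990}}{4} \approx 500.56 i$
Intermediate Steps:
$h{\left(t \right)} = t + 2 t^{2}$ ($h{\left(t \right)} = \left(t^{2} + t^{2}\right) + t = 2 t^{2} + t = t + 2 t^{2}$)
$v{\left(q \right)} = - \frac{383}{8}$ ($v{\left(q \right)} = 1 + \frac{1}{8} \left(-391\right) = 1 - \frac{391}{8} = - \frac{383}{8}$)
$\sqrt{v{\left(r{\left(h{\left(1 \right)},24 \right)} \right)} - 250514} = \sqrt{- \frac{383}{8} - 250514} = \sqrt{- \frac{2004495}{8}} = \frac{i \sqrt{4008990}}{4}$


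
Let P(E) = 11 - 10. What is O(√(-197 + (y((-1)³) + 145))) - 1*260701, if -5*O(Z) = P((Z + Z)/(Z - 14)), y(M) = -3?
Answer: -1303506/5 ≈ -2.6070e+5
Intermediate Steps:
P(E) = 1
O(Z) = -⅕ (O(Z) = -⅕*1 = -⅕)
O(√(-197 + (y((-1)³) + 145))) - 1*260701 = -⅕ - 1*260701 = -⅕ - 260701 = -1303506/5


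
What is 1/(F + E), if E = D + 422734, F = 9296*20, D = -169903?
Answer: 1/438751 ≈ 2.2792e-6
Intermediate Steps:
F = 185920
E = 252831 (E = -169903 + 422734 = 252831)
1/(F + E) = 1/(185920 + 252831) = 1/438751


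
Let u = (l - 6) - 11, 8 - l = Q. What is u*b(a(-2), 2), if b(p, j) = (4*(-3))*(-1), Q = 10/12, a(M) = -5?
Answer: -118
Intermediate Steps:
Q = ⅚ (Q = 10*(1/12) = ⅚ ≈ 0.83333)
l = 43/6 (l = 8 - 1*⅚ = 8 - ⅚ = 43/6 ≈ 7.1667)
b(p, j) = 12 (b(p, j) = -12*(-1) = 12)
u = -59/6 (u = (43/6 - 6) - 11 = 7/6 - 11 = -59/6 ≈ -9.8333)
u*b(a(-2), 2) = -59/6*12 = -118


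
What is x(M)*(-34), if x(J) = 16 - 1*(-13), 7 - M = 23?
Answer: -986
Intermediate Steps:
M = -16 (M = 7 - 1*23 = 7 - 23 = -16)
x(J) = 29 (x(J) = 16 + 13 = 29)
x(M)*(-34) = 29*(-34) = -986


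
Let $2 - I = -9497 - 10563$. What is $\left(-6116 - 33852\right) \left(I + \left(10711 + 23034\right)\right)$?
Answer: $-2150558176$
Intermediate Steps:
$I = 20062$ ($I = 2 - \left(-9497 - 10563\right) = 2 - -20060 = 2 + 20060 = 20062$)
$\left(-6116 - 33852\right) \left(I + \left(10711 + 23034\right)\right) = \left(-6116 - 33852\right) \left(20062 + \left(10711 + 23034\right)\right) = \left(-6116 - 33852\right) \left(20062 + 33745\right) = \left(-39968\right) 53807 = -2150558176$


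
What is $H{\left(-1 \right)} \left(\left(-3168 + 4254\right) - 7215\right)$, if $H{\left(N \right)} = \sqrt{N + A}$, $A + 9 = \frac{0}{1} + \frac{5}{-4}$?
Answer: $- \frac{18387 i \sqrt{5}}{2} \approx - 20557.0 i$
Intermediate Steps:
$A = - \frac{41}{4}$ ($A = -9 + \left(\frac{0}{1} + \frac{5}{-4}\right) = -9 + \left(0 \cdot 1 + 5 \left(- \frac{1}{4}\right)\right) = -9 + \left(0 - \frac{5}{4}\right) = -9 - \frac{5}{4} = - \frac{41}{4} \approx -10.25$)
$H{\left(N \right)} = \sqrt{- \frac{41}{4} + N}$ ($H{\left(N \right)} = \sqrt{N - \frac{41}{4}} = \sqrt{- \frac{41}{4} + N}$)
$H{\left(-1 \right)} \left(\left(-3168 + 4254\right) - 7215\right) = \frac{\sqrt{-41 + 4 \left(-1\right)}}{2} \left(\left(-3168 + 4254\right) - 7215\right) = \frac{\sqrt{-41 - 4}}{2} \left(1086 - 7215\right) = \frac{\sqrt{-45}}{2} \left(-6129\right) = \frac{3 i \sqrt{5}}{2} \left(-6129\right) = - \frac{18387 i \sqrt{5}}{2}$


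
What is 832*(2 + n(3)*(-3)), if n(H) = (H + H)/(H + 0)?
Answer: -3328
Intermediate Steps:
n(H) = 2 (n(H) = (2*H)/H = 2)
832*(2 + n(3)*(-3)) = 832*(2 + 2*(-3)) = 832*(2 - 6) = 832*(-4) = -3328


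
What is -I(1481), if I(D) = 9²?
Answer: -81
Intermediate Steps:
I(D) = 81
-I(1481) = -1*81 = -81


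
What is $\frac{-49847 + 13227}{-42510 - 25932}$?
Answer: $\frac{18310}{34221} \approx 0.53505$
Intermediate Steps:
$\frac{-49847 + 13227}{-42510 - 25932} = - \frac{36620}{-68442} = \left(-36620\right) \left(- \frac{1}{68442}\right) = \frac{18310}{34221}$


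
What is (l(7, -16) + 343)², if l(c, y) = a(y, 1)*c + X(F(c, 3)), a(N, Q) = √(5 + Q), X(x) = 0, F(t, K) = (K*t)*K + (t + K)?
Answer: 117943 + 4802*√6 ≈ 1.2971e+5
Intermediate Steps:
F(t, K) = K + t + t*K² (F(t, K) = t*K² + (K + t) = K + t + t*K²)
l(c, y) = c*√6 (l(c, y) = √(5 + 1)*c + 0 = √6*c + 0 = c*√6 + 0 = c*√6)
(l(7, -16) + 343)² = (7*√6 + 343)² = (343 + 7*√6)²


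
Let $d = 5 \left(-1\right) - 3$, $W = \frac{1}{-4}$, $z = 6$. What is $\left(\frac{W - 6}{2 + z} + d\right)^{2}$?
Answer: $\frac{78961}{1024} \approx 77.11$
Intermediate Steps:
$W = - \frac{1}{4} \approx -0.25$
$d = -8$ ($d = -5 - 3 = -8$)
$\left(\frac{W - 6}{2 + z} + d\right)^{2} = \left(\frac{- \frac{1}{4} - 6}{2 + 6} - 8\right)^{2} = \left(- \frac{25}{4 \cdot 8} - 8\right)^{2} = \left(\left(- \frac{25}{4}\right) \frac{1}{8} - 8\right)^{2} = \left(- \frac{25}{32} - 8\right)^{2} = \left(- \frac{281}{32}\right)^{2} = \frac{78961}{1024}$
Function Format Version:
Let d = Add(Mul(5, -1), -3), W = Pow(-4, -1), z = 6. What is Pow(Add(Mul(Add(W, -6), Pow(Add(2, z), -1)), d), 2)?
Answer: Rational(78961, 1024) ≈ 77.110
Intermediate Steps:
W = Rational(-1, 4) ≈ -0.25000
d = -8 (d = Add(-5, -3) = -8)
Pow(Add(Mul(Add(W, -6), Pow(Add(2, z), -1)), d), 2) = Pow(Add(Mul(Add(Rational(-1, 4), -6), Pow(Add(2, 6), -1)), -8), 2) = Pow(Add(Mul(Rational(-25, 4), Pow(8, -1)), -8), 2) = Pow(Add(Mul(Rational(-25, 4), Rational(1, 8)), -8), 2) = Pow(Add(Rational(-25, 32), -8), 2) = Pow(Rational(-281, 32), 2) = Rational(78961, 1024)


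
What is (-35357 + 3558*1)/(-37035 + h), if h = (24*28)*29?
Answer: 31799/17547 ≈ 1.8122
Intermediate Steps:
h = 19488 (h = 672*29 = 19488)
(-35357 + 3558*1)/(-37035 + h) = (-35357 + 3558*1)/(-37035 + 19488) = (-35357 + 3558)/(-17547) = -31799*(-1/17547) = 31799/17547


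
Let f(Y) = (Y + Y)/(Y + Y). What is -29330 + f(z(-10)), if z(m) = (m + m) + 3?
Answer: -29329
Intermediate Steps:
z(m) = 3 + 2*m (z(m) = 2*m + 3 = 3 + 2*m)
f(Y) = 1 (f(Y) = (2*Y)/((2*Y)) = (2*Y)*(1/(2*Y)) = 1)
-29330 + f(z(-10)) = -29330 + 1 = -29329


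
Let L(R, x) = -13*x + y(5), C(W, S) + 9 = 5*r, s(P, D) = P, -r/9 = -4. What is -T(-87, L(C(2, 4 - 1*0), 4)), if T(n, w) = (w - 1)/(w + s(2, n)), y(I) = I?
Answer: -16/15 ≈ -1.0667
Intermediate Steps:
r = 36 (r = -9*(-4) = 36)
C(W, S) = 171 (C(W, S) = -9 + 5*36 = -9 + 180 = 171)
L(R, x) = 5 - 13*x (L(R, x) = -13*x + 5 = 5 - 13*x)
T(n, w) = (-1 + w)/(2 + w) (T(n, w) = (w - 1)/(w + 2) = (-1 + w)/(2 + w))
-T(-87, L(C(2, 4 - 1*0), 4)) = -(-1 + (5 - 13*4))/(2 + (5 - 13*4)) = -(-1 + (5 - 52))/(2 + (5 - 52)) = -(-1 - 47)/(2 - 47) = -(-48)/(-45) = -(-1)*(-48)/45 = -1*16/15 = -16/15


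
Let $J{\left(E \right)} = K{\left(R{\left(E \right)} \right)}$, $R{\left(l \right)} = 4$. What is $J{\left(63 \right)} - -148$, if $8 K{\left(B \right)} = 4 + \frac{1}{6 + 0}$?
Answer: $\frac{7129}{48} \approx 148.52$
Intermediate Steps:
$K{\left(B \right)} = \frac{25}{48}$ ($K{\left(B \right)} = \frac{4 + \frac{1}{6 + 0}}{8} = \frac{4 + \frac{1}{6}}{8} = \frac{1}{8} \cdot \frac{25}{6} = \frac{25}{48}$)
$J{\left(E \right)} = \frac{25}{48}$
$J{\left(63 \right)} - -148 = \frac{25}{48} - -148 = \frac{25}{48} + 148 = \frac{7129}{48}$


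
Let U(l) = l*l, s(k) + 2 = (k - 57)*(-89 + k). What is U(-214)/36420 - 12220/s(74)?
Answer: 114205493/2339985 ≈ 48.806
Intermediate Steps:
s(k) = -2 + (-89 + k)*(-57 + k) (s(k) = -2 + (k - 57)*(-89 + k) = -2 + (-57 + k)*(-89 + k) = -2 + (-89 + k)*(-57 + k))
U(l) = l²
U(-214)/36420 - 12220/s(74) = (-214)²/36420 - 12220/(5071 + 74² - 146*74) = 45796*(1/36420) - 12220/(5071 + 5476 - 10804) = 11449/9105 - 12220/(-257) = 11449/9105 - 12220*(-1/257) = 11449/9105 + 12220/257 = 114205493/2339985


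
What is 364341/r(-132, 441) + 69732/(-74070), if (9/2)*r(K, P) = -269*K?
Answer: 4406084317/97410280 ≈ 45.232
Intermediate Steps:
r(K, P) = -538*K/9 (r(K, P) = 2*(-269*K)/9 = -538*K/9)
364341/r(-132, 441) + 69732/(-74070) = 364341/((-538/9*(-132))) + 69732/(-74070) = 364341/(23672/3) + 69732*(-1/74070) = 364341*(3/23672) - 3874/4115 = 1093023/23672 - 3874/4115 = 4406084317/97410280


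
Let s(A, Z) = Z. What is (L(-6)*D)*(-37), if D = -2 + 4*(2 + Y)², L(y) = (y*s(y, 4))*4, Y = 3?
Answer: 348096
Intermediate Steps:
L(y) = 16*y (L(y) = (y*4)*4 = (4*y)*4 = 16*y)
D = 98 (D = -2 + 4*(2 + 3)² = -2 + 4*5² = -2 + 4*25 = -2 + 100 = 98)
(L(-6)*D)*(-37) = ((16*(-6))*98)*(-37) = -96*98*(-37) = -9408*(-37) = 348096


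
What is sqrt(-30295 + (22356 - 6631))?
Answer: I*sqrt(14570) ≈ 120.71*I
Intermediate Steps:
sqrt(-30295 + (22356 - 6631)) = sqrt(-30295 + 15725) = sqrt(-14570) = I*sqrt(14570)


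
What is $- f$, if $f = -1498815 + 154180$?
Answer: $1344635$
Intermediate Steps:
$f = -1344635$
$- f = \left(-1\right) \left(-1344635\right) = 1344635$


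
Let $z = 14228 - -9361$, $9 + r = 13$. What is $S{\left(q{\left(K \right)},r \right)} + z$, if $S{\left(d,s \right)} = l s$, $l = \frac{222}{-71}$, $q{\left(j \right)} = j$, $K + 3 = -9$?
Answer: $\frac{1673931}{71} \approx 23577.0$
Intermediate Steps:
$r = 4$ ($r = -9 + 13 = 4$)
$K = -12$ ($K = -3 - 9 = -12$)
$z = 23589$ ($z = 14228 + 9361 = 23589$)
$l = - \frac{222}{71}$ ($l = 222 \left(- \frac{1}{71}\right) = - \frac{222}{71} \approx -3.1268$)
$S{\left(d,s \right)} = - \frac{222 s}{71}$
$S{\left(q{\left(K \right)},r \right)} + z = \left(- \frac{222}{71}\right) 4 + 23589 = - \frac{888}{71} + 23589 = \frac{1673931}{71}$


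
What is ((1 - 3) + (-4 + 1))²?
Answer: 25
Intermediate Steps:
((1 - 3) + (-4 + 1))² = (-2 - 3)² = (-5)² = 25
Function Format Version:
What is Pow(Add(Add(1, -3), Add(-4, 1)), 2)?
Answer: 25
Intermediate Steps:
Pow(Add(Add(1, -3), Add(-4, 1)), 2) = Pow(Add(-2, -3), 2) = Pow(-5, 2) = 25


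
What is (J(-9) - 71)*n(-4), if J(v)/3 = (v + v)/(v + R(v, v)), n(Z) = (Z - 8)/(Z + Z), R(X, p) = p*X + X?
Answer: -1509/14 ≈ -107.79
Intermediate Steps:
R(X, p) = X + X*p (R(X, p) = X*p + X = X + X*p)
n(Z) = (-8 + Z)/(2*Z) (n(Z) = (-8 + Z)/((2*Z)) = (-8 + Z)*(1/(2*Z)) = (-8 + Z)/(2*Z))
J(v) = 6*v/(v + v*(1 + v)) (J(v) = 3*((v + v)/(v + v*(1 + v))) = 3*((2*v)/(v + v*(1 + v))) = 3*(2*v/(v + v*(1 + v))) = 6*v/(v + v*(1 + v)))
(J(-9) - 71)*n(-4) = (6/(2 - 9) - 71)*((½)*(-8 - 4)/(-4)) = (6/(-7) - 71)*((½)*(-¼)*(-12)) = (6*(-⅐) - 71)*(3/2) = (-6/7 - 71)*(3/2) = -503/7*3/2 = -1509/14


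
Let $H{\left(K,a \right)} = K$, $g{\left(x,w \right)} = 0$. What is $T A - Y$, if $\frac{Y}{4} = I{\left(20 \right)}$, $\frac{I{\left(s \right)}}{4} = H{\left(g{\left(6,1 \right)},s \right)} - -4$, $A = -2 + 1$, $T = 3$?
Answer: $-67$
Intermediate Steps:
$A = -1$
$I{\left(s \right)} = 16$ ($I{\left(s \right)} = 4 \left(0 - -4\right) = 4 \left(0 + 4\right) = 4 \cdot 4 = 16$)
$Y = 64$ ($Y = 4 \cdot 16 = 64$)
$T A - Y = 3 \left(-1\right) - 64 = -3 - 64 = -67$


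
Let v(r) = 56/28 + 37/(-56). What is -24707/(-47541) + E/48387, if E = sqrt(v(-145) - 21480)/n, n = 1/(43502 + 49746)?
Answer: 24707/47541 + 23312*I*sqrt(1871030)/112903 ≈ 0.5197 + 282.43*I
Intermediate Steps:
v(r) = 75/56 (v(r) = 56*(1/28) + 37*(-1/56) = 2 - 37/56 = 75/56)
n = 1/93248 ≈ 1.0724e-5
E = 69936*I*sqrt(1871030)/7 (E = sqrt(75/56 - 21480)/(1/93248) = sqrt(-1202805/56)*93248 = (3*I*sqrt(1871030)/28)*93248 = 69936*I*sqrt(1871030)/7 ≈ 1.3666e+7*I)
-24707/(-47541) + E/48387 = -24707/(-47541) + (69936*I*sqrt(1871030)/7)/48387 = -24707*(-1/47541) + (69936*I*sqrt(1871030)/7)*(1/48387) = 24707/47541 + 23312*I*sqrt(1871030)/112903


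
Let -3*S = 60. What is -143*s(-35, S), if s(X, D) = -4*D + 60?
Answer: -20020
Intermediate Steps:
S = -20 (S = -1/3*60 = -20)
s(X, D) = 60 - 4*D
-143*s(-35, S) = -143*(60 - 4*(-20)) = -143*(60 + 80) = -143*140 = -20020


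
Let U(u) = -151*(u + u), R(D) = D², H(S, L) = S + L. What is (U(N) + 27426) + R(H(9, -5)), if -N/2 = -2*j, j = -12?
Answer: 41938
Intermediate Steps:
H(S, L) = L + S
N = -48 (N = -(-4)*(-12) = -2*24 = -48)
U(u) = -302*u
(U(N) + 27426) + R(H(9, -5)) = (-302*(-48) + 27426) + (-5 + 9)² = (14496 + 27426) + 4² = 41922 + 16 = 41938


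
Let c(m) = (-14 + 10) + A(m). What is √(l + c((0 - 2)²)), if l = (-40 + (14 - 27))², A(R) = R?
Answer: 53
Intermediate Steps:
c(m) = -4 + m (c(m) = (-14 + 10) + m = -4 + m)
l = 2809 (l = (-40 - 13)² = (-53)² = 2809)
√(l + c((0 - 2)²)) = √(2809 + (-4 + (0 - 2)²)) = √(2809 + (-4 + (-2)²)) = √(2809 + (-4 + 4)) = √(2809 + 0) = √2809 = 53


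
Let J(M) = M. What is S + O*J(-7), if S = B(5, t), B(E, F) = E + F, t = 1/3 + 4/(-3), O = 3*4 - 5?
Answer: -45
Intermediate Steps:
O = 7 (O = 12 - 5 = 7)
t = -1 (t = 1*(⅓) + 4*(-⅓) = ⅓ - 4/3 = -1)
S = 4 (S = 5 - 1 = 4)
S + O*J(-7) = 4 + 7*(-7) = 4 - 49 = -45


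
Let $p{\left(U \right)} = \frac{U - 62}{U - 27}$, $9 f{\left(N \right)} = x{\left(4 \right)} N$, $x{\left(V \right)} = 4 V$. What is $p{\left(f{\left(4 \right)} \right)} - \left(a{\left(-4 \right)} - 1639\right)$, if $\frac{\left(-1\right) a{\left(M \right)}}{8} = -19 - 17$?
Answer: $\frac{242323}{179} \approx 1353.8$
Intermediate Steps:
$a{\left(M \right)} = 288$ ($a{\left(M \right)} = - 8 \left(-19 - 17\right) = \left(-8\right) \left(-36\right) = 288$)
$f{\left(N \right)} = \frac{16 N}{9}$ ($f{\left(N \right)} = \frac{4 \cdot 4 N}{9} = \frac{16 N}{9}$)
$p{\left(U \right)} = \frac{-62 + U}{-27 + U}$
$p{\left(f{\left(4 \right)} \right)} - \left(a{\left(-4 \right)} - 1639\right) = \frac{-62 + \frac{16}{9} \cdot 4}{-27 + \frac{16}{9} \cdot 4} - \left(288 - 1639\right) = \frac{-62 + \frac{64}{9}}{-27 + \frac{64}{9}} - -1351 = \frac{1}{- \frac{179}{9}} \left(- \frac{494}{9}\right) + 1351 = \left(- \frac{9}{179}\right) \left(- \frac{494}{9}\right) + 1351 = \frac{494}{179} + 1351 = \frac{242323}{179}$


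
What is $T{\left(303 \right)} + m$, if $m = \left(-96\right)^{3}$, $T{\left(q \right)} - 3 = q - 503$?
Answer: $-884933$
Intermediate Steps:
$T{\left(q \right)} = -500 + q$ ($T{\left(q \right)} = 3 + \left(q - 503\right) = 3 + \left(-503 + q\right) = -500 + q$)
$m = -884736$
$T{\left(303 \right)} + m = \left(-500 + 303\right) - 884736 = -197 - 884736 = -884933$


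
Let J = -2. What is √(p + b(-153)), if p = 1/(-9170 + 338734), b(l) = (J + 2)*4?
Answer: √82391/164782 ≈ 0.0017419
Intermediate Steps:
b(l) = 0 (b(l) = (-2 + 2)*4 = 0*4 = 0)
p = 1/329564 ≈ 3.0343e-6
√(p + b(-153)) = √(1/329564 + 0) = √(1/329564) = √82391/164782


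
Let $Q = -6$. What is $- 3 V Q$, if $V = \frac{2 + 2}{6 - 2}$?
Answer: $18$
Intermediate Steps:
$V = 1$ ($V = \frac{4}{4} = 4 \cdot \frac{1}{4} = 1$)
$- 3 V Q = \left(-3\right) 1 \left(-6\right) = \left(-3\right) \left(-6\right) = 18$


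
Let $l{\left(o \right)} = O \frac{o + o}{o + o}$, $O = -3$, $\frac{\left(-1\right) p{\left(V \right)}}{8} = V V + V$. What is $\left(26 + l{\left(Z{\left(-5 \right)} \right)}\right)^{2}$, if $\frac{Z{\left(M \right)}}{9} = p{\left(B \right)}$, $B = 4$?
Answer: $529$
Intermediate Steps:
$p{\left(V \right)} = - 8 V - 8 V^{2}$ ($p{\left(V \right)} = - 8 \left(V V + V\right) = - 8 \left(V^{2} + V\right) = - 8 \left(V + V^{2}\right) = - 8 V - 8 V^{2}$)
$Z{\left(M \right)} = -1440$ ($Z{\left(M \right)} = 9 \left(\left(-8\right) 4 \left(1 + 4\right)\right) = 9 \left(\left(-8\right) 4 \cdot 5\right) = 9 \left(-160\right) = -1440$)
$l{\left(o \right)} = -3$ ($l{\left(o \right)} = - 3 \frac{o + o}{o + o} = - 3 \frac{2 o}{2 o} = - 3 \cdot 2 o \frac{1}{2 o} = \left(-3\right) 1 = -3$)
$\left(26 + l{\left(Z{\left(-5 \right)} \right)}\right)^{2} = \left(26 - 3\right)^{2} = 23^{2} = 529$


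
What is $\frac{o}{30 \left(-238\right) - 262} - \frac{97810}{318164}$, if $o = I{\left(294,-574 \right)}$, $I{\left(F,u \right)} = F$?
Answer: $- \frac{204382459}{588762482} \approx -0.34714$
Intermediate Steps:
$o = 294$
$\frac{o}{30 \left(-238\right) - 262} - \frac{97810}{318164} = \frac{294}{30 \left(-238\right) - 262} - \frac{97810}{318164} = \frac{294}{-7140 - 262} - \frac{48905}{159082} = \frac{294}{-7402} - \frac{48905}{159082} = 294 \left(- \frac{1}{7402}\right) - \frac{48905}{159082} = - \frac{147}{3701} - \frac{48905}{159082} = - \frac{204382459}{588762482}$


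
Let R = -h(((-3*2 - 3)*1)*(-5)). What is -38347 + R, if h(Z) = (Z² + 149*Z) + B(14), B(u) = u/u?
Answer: -47078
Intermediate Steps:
B(u) = 1
h(Z) = 1 + Z² + 149*Z (h(Z) = (Z² + 149*Z) + 1 = 1 + Z² + 149*Z)
R = -8731 (R = -(1 + (((-3*2 - 3)*1)*(-5))² + 149*(((-3*2 - 3)*1)*(-5))) = -(1 + (((-6 - 3)*1)*(-5))² + 149*(((-6 - 3)*1)*(-5))) = -(1 + (-9*1*(-5))² + 149*(-9*1*(-5))) = -(1 + (-9*(-5))² + 149*(-9*(-5))) = -(1 + 45² + 149*45) = -(1 + 2025 + 6705) = -1*8731 = -8731)
-38347 + R = -38347 - 8731 = -47078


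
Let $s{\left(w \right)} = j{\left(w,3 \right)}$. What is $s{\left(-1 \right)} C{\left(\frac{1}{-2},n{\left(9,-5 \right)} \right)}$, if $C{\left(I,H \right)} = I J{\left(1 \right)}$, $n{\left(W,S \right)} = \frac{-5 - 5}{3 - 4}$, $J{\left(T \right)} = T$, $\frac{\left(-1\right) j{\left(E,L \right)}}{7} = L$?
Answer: $\frac{21}{2} \approx 10.5$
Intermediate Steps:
$j{\left(E,L \right)} = - 7 L$
$s{\left(w \right)} = -21$ ($s{\left(w \right)} = \left(-7\right) 3 = -21$)
$n{\left(W,S \right)} = 10$ ($n{\left(W,S \right)} = - \frac{10}{-1} = \left(-10\right) \left(-1\right) = 10$)
$C{\left(I,H \right)} = I$ ($C{\left(I,H \right)} = I 1 = I$)
$s{\left(-1 \right)} C{\left(\frac{1}{-2},n{\left(9,-5 \right)} \right)} = - \frac{21}{-2} = \left(-21\right) \left(- \frac{1}{2}\right) = \frac{21}{2}$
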